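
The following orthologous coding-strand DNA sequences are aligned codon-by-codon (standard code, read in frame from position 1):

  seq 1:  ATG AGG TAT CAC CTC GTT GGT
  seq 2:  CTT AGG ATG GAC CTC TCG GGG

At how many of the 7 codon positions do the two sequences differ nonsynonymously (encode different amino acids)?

4

Codon 1: ATG Met / CTT Leu — nonsynonymous.
Codon 2: AGG Arg / AGG Arg — identical.
Codon 3: TAT Tyr / ATG Met — nonsynonymous.
Codon 4: CAC His / GAC Asp — nonsynonymous.
Codon 5: CTC Leu / CTC Leu — identical.
Codon 6: GTT Val / TCG Ser — nonsynonymous.
Codon 7: GGT Gly / GGG Gly — synonymous.
Nonsynonymous differences: 4.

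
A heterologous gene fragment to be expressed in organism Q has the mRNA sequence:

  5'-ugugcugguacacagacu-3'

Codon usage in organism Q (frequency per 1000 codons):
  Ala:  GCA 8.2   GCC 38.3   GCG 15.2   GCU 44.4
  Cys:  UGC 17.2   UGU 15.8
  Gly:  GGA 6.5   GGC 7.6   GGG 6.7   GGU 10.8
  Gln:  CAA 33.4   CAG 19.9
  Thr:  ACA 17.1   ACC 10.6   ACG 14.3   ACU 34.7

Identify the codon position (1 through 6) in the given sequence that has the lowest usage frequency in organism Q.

Codon 1 UGU (Cys): 15.8 per 1000.
Codon 2 GCU (Ala): 44.4 per 1000.
Codon 3 GGU (Gly): 10.8 per 1000.
Codon 4 ACA (Thr): 17.1 per 1000.
Codon 5 CAG (Gln): 19.9 per 1000.
Codon 6 ACU (Thr): 34.7 per 1000.
Lowest frequency is 10.8 at codon 3.

3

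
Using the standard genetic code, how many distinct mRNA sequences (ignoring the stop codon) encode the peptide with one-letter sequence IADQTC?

Ile: 3 codons.
Ala: 4 codons.
Asp: 2 codons.
Gln: 2 codons.
Thr: 4 codons.
Cys: 2 codons.
3 × 4 × 2 × 2 × 4 × 2 = 384.

384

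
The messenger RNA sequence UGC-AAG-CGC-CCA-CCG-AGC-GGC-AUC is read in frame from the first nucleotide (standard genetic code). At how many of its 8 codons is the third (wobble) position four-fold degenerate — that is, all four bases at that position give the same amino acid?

4

Codon 1 UGC (Cys): third position 2-fold.
Codon 2 AAG (Lys): third position 2-fold.
Codon 3 CGC (Arg): third position 4-fold.
Codon 4 CCA (Pro): third position 4-fold.
Codon 5 CCG (Pro): third position 4-fold.
Codon 6 AGC (Ser): third position 2-fold.
Codon 7 GGC (Gly): third position 4-fold.
Codon 8 AUC (Ile): third position 3-fold.
Four-fold degenerate third positions: 4.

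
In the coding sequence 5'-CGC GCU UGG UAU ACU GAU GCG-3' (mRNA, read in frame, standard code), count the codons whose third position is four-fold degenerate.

Codon 1 CGC (Arg): third position 4-fold.
Codon 2 GCU (Ala): third position 4-fold.
Codon 3 UGG (Trp): third position 1-fold.
Codon 4 UAU (Tyr): third position 2-fold.
Codon 5 ACU (Thr): third position 4-fold.
Codon 6 GAU (Asp): third position 2-fold.
Codon 7 GCG (Ala): third position 4-fold.
Four-fold degenerate third positions: 4.

4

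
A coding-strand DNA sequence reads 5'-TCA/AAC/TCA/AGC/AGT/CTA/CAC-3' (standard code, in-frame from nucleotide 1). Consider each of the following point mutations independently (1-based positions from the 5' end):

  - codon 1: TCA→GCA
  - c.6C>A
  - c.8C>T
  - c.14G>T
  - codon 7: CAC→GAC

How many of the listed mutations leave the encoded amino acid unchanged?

0

Codon 1: TCA (Ser) → GCA (Ala) — missense.
Codon 2: AAC (Asn) → AAA (Lys) — missense.
Codon 3: TCA (Ser) → TTA (Leu) — missense.
Codon 5: AGT (Ser) → ATT (Ile) — missense.
Codon 7: CAC (His) → GAC (Asp) — missense.
Synonymous: 0 of 5.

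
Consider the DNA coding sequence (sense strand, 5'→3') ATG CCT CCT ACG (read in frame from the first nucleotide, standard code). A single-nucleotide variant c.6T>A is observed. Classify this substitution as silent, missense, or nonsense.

silent

Position 6 falls in codon 2: CCT → Pro.
After the substitution the codon is CCA → Pro.
Both encode Pro, so the change is synonymous.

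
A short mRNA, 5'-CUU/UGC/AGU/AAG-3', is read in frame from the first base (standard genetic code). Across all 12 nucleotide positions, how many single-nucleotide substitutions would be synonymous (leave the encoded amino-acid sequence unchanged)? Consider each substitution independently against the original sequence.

Codon 1 (CUU, Leu): 3 synonymous substitutions.
Codon 2 (UGC, Cys): 1 synonymous substitution.
Codon 3 (AGU, Ser): 1 synonymous substitution.
Codon 4 (AAG, Lys): 1 synonymous substitution.
Total: 3 + 1 + 1 + 1 = 6.

6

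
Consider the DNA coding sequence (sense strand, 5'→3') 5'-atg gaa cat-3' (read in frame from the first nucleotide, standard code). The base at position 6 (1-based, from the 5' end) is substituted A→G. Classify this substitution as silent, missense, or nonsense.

Position 6 falls in codon 2: GAA → Glu.
After the substitution the codon is GAG → Glu.
Both encode Glu, so the change is synonymous.

silent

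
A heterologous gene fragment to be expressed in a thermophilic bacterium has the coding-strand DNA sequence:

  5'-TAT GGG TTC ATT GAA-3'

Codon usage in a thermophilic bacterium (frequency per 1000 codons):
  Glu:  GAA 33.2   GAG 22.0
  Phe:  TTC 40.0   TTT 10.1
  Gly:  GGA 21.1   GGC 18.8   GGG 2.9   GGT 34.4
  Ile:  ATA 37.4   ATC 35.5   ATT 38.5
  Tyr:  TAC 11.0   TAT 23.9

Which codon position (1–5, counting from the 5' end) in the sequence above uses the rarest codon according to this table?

Codon 1 TAT (Tyr): 23.9 per 1000.
Codon 2 GGG (Gly): 2.9 per 1000.
Codon 3 TTC (Phe): 40.0 per 1000.
Codon 4 ATT (Ile): 38.5 per 1000.
Codon 5 GAA (Glu): 33.2 per 1000.
Lowest frequency is 2.9 at codon 2.

2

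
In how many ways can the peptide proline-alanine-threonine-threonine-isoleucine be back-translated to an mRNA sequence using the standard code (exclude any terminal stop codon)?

Pro: 4 codons.
Ala: 4 codons.
Thr: 4 codons.
Thr: 4 codons.
Ile: 3 codons.
4 × 4 × 4 × 4 × 3 = 768.

768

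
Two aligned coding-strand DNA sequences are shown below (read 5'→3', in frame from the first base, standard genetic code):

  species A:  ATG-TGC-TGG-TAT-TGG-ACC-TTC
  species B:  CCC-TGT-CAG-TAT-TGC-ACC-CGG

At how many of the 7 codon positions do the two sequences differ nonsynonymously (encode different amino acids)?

Codon 1: ATG Met / CCC Pro — nonsynonymous.
Codon 2: TGC Cys / TGT Cys — synonymous.
Codon 3: TGG Trp / CAG Gln — nonsynonymous.
Codon 4: TAT Tyr / TAT Tyr — identical.
Codon 5: TGG Trp / TGC Cys — nonsynonymous.
Codon 6: ACC Thr / ACC Thr — identical.
Codon 7: TTC Phe / CGG Arg — nonsynonymous.
Nonsynonymous differences: 4.

4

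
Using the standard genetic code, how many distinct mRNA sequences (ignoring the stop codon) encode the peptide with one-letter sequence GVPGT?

1024

Gly: 4 codons.
Val: 4 codons.
Pro: 4 codons.
Gly: 4 codons.
Thr: 4 codons.
4 × 4 × 4 × 4 × 4 = 1024.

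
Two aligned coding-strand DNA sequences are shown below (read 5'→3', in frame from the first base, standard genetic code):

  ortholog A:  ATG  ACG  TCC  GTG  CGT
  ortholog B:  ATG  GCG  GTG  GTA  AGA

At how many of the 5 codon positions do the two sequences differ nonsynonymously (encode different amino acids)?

2

Codon 1: ATG Met / ATG Met — identical.
Codon 2: ACG Thr / GCG Ala — nonsynonymous.
Codon 3: TCC Ser / GTG Val — nonsynonymous.
Codon 4: GTG Val / GTA Val — synonymous.
Codon 5: CGT Arg / AGA Arg — synonymous.
Nonsynonymous differences: 2.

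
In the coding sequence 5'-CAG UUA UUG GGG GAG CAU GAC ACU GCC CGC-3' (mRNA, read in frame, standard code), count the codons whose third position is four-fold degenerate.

4

Codon 1 CAG (Gln): third position 2-fold.
Codon 2 UUA (Leu): third position 2-fold.
Codon 3 UUG (Leu): third position 2-fold.
Codon 4 GGG (Gly): third position 4-fold.
Codon 5 GAG (Glu): third position 2-fold.
Codon 6 CAU (His): third position 2-fold.
Codon 7 GAC (Asp): third position 2-fold.
Codon 8 ACU (Thr): third position 4-fold.
Codon 9 GCC (Ala): third position 4-fold.
Codon 10 CGC (Arg): third position 4-fold.
Four-fold degenerate third positions: 4.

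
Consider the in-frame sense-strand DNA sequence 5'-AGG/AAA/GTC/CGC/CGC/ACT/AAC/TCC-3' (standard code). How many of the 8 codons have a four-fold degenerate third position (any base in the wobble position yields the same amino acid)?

Codon 1 AGG (Arg): third position 2-fold.
Codon 2 AAA (Lys): third position 2-fold.
Codon 3 GTC (Val): third position 4-fold.
Codon 4 CGC (Arg): third position 4-fold.
Codon 5 CGC (Arg): third position 4-fold.
Codon 6 ACT (Thr): third position 4-fold.
Codon 7 AAC (Asn): third position 2-fold.
Codon 8 TCC (Ser): third position 4-fold.
Four-fold degenerate third positions: 5.

5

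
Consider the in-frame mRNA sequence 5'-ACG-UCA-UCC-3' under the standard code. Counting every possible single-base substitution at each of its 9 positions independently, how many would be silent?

Codon 1 (ACG, Thr): 3 synonymous substitutions.
Codon 2 (UCA, Ser): 3 synonymous substitutions.
Codon 3 (UCC, Ser): 3 synonymous substitutions.
Total: 3 + 3 + 3 = 9.

9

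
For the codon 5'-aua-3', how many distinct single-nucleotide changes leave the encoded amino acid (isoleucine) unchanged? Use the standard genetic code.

2

Position 1: none → 0 synonymous.
Position 2: none → 0 synonymous.
Position 3: AUU, AUC → 2 synonymous.
Total: 0 + 0 + 2 = 2.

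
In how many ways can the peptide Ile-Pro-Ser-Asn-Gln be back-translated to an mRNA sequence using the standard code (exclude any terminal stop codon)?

288

Ile: 3 codons.
Pro: 4 codons.
Ser: 6 codons.
Asn: 2 codons.
Gln: 2 codons.
3 × 4 × 6 × 2 × 2 = 288.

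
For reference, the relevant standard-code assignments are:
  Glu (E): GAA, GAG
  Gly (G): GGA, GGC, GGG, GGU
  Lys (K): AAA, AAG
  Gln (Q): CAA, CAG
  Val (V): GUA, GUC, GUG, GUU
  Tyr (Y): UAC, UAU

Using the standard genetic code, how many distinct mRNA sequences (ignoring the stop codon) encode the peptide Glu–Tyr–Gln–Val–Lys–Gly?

256

Glu: 2 codons.
Tyr: 2 codons.
Gln: 2 codons.
Val: 4 codons.
Lys: 2 codons.
Gly: 4 codons.
2 × 2 × 2 × 4 × 2 × 4 = 256.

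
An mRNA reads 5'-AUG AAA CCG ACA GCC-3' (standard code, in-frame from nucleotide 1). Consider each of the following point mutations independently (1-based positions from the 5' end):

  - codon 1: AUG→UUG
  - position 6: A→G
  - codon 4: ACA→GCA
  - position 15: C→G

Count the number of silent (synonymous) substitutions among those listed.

2

Codon 1: AUG (Met) → UUG (Leu) — missense.
Codon 2: AAA (Lys) → AAG (Lys) — synonymous.
Codon 4: ACA (Thr) → GCA (Ala) — missense.
Codon 5: GCC (Ala) → GCG (Ala) — synonymous.
Synonymous: 2 of 4.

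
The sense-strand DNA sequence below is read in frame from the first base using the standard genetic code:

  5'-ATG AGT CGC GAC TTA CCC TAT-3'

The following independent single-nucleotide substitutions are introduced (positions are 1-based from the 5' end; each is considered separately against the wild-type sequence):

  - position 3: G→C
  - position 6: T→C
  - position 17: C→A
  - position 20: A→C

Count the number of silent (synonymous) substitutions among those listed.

1

Codon 1: ATG (Met) → ATC (Ile) — missense.
Codon 2: AGT (Ser) → AGC (Ser) — synonymous.
Codon 6: CCC (Pro) → CAC (His) — missense.
Codon 7: TAT (Tyr) → TCT (Ser) — missense.
Synonymous: 1 of 4.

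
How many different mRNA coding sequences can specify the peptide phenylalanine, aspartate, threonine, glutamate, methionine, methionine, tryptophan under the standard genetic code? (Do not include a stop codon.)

32

Phe: 2 codons.
Asp: 2 codons.
Thr: 4 codons.
Glu: 2 codons.
Met: 1 codon.
Met: 1 codon.
Trp: 1 codon.
2 × 2 × 4 × 2 × 1 × 1 × 1 = 32.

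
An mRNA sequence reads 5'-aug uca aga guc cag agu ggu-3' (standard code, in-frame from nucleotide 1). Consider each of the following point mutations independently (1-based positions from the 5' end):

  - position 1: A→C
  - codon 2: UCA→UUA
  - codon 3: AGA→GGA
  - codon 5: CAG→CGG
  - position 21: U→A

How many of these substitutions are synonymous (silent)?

1

Codon 1: AUG (Met) → CUG (Leu) — missense.
Codon 2: UCA (Ser) → UUA (Leu) — missense.
Codon 3: AGA (Arg) → GGA (Gly) — missense.
Codon 5: CAG (Gln) → CGG (Arg) — missense.
Codon 7: GGU (Gly) → GGA (Gly) — synonymous.
Synonymous: 1 of 5.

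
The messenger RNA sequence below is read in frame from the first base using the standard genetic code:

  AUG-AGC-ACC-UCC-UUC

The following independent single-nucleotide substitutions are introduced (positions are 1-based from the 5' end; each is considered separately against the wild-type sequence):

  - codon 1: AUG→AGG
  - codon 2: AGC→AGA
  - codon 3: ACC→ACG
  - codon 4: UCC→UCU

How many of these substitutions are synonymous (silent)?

Codon 1: AUG (Met) → AGG (Arg) — missense.
Codon 2: AGC (Ser) → AGA (Arg) — missense.
Codon 3: ACC (Thr) → ACG (Thr) — synonymous.
Codon 4: UCC (Ser) → UCU (Ser) — synonymous.
Synonymous: 2 of 4.

2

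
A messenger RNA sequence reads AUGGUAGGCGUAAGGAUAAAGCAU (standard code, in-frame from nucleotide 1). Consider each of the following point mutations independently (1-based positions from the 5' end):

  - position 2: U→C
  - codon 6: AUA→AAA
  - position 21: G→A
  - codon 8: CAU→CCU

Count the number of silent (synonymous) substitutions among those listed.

Codon 1: AUG (Met) → ACG (Thr) — missense.
Codon 6: AUA (Ile) → AAA (Lys) — missense.
Codon 7: AAG (Lys) → AAA (Lys) — synonymous.
Codon 8: CAU (His) → CCU (Pro) — missense.
Synonymous: 1 of 4.

1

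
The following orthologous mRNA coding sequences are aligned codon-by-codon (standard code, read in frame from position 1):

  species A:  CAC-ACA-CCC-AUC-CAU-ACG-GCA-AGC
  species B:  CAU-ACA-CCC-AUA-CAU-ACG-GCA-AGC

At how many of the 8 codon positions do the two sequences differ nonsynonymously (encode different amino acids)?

0

Codon 1: CAC His / CAU His — synonymous.
Codon 2: ACA Thr / ACA Thr — identical.
Codon 3: CCC Pro / CCC Pro — identical.
Codon 4: AUC Ile / AUA Ile — synonymous.
Codon 5: CAU His / CAU His — identical.
Codon 6: ACG Thr / ACG Thr — identical.
Codon 7: GCA Ala / GCA Ala — identical.
Codon 8: AGC Ser / AGC Ser — identical.
Nonsynonymous differences: 0.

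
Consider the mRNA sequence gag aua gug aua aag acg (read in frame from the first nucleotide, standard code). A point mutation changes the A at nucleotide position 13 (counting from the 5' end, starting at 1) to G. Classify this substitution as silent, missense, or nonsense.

Position 13 falls in codon 5: AAG → Lys.
After the substitution the codon is GAG → Glu.
Lys ≠ Glu, so this is a missense mutation.

missense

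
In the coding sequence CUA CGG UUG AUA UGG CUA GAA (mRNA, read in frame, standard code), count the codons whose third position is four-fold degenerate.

Codon 1 CUA (Leu): third position 4-fold.
Codon 2 CGG (Arg): third position 4-fold.
Codon 3 UUG (Leu): third position 2-fold.
Codon 4 AUA (Ile): third position 3-fold.
Codon 5 UGG (Trp): third position 1-fold.
Codon 6 CUA (Leu): third position 4-fold.
Codon 7 GAA (Glu): third position 2-fold.
Four-fold degenerate third positions: 3.

3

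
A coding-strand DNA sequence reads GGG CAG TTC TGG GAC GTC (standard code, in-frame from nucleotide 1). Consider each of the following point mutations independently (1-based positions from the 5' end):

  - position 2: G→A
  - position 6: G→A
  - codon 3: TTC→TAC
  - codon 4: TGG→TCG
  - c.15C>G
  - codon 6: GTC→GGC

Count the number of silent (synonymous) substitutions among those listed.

1

Codon 1: GGG (Gly) → GAG (Glu) — missense.
Codon 2: CAG (Gln) → CAA (Gln) — synonymous.
Codon 3: TTC (Phe) → TAC (Tyr) — missense.
Codon 4: TGG (Trp) → TCG (Ser) — missense.
Codon 5: GAC (Asp) → GAG (Glu) — missense.
Codon 6: GTC (Val) → GGC (Gly) — missense.
Synonymous: 1 of 6.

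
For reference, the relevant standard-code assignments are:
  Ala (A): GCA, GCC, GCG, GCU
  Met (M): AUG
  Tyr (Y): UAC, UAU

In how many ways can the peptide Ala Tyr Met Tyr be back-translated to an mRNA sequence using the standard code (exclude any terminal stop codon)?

16

Ala: 4 codons.
Tyr: 2 codons.
Met: 1 codon.
Tyr: 2 codons.
4 × 2 × 1 × 2 = 16.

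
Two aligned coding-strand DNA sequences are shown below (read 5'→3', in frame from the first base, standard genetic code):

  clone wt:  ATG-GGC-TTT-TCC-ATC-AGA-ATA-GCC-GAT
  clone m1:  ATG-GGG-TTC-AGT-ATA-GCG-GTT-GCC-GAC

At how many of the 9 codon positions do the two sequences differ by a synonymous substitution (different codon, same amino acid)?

5

Codon 1: ATG Met / ATG Met — identical.
Codon 2: GGC Gly / GGG Gly — synonymous.
Codon 3: TTT Phe / TTC Phe — synonymous.
Codon 4: TCC Ser / AGT Ser — synonymous.
Codon 5: ATC Ile / ATA Ile — synonymous.
Codon 6: AGA Arg / GCG Ala — nonsynonymous.
Codon 7: ATA Ile / GTT Val — nonsynonymous.
Codon 8: GCC Ala / GCC Ala — identical.
Codon 9: GAT Asp / GAC Asp — synonymous.
Synonymous differences: 5.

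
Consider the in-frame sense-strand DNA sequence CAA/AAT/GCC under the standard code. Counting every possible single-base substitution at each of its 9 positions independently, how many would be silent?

Codon 1 (CAA, Gln): 1 synonymous substitution.
Codon 2 (AAT, Asn): 1 synonymous substitution.
Codon 3 (GCC, Ala): 3 synonymous substitutions.
Total: 1 + 1 + 3 = 5.

5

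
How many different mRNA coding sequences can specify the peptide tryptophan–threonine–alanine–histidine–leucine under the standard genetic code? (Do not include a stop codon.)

192

Trp: 1 codon.
Thr: 4 codons.
Ala: 4 codons.
His: 2 codons.
Leu: 6 codons.
1 × 4 × 4 × 2 × 6 = 192.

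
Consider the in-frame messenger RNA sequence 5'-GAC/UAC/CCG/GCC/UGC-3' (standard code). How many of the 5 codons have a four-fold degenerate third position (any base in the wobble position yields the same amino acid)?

Codon 1 GAC (Asp): third position 2-fold.
Codon 2 UAC (Tyr): third position 2-fold.
Codon 3 CCG (Pro): third position 4-fold.
Codon 4 GCC (Ala): third position 4-fold.
Codon 5 UGC (Cys): third position 2-fold.
Four-fold degenerate third positions: 2.

2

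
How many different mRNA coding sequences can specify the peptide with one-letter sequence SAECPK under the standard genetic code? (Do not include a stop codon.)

Ser: 6 codons.
Ala: 4 codons.
Glu: 2 codons.
Cys: 2 codons.
Pro: 4 codons.
Lys: 2 codons.
6 × 4 × 2 × 2 × 4 × 2 = 768.

768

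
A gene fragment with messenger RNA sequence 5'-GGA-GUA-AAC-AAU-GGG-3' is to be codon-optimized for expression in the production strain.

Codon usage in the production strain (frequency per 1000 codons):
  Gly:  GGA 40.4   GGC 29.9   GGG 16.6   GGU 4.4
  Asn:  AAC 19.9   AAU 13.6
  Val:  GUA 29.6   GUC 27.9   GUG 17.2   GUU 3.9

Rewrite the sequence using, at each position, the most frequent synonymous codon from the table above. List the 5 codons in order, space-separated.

GGA GUA AAC AAC GGA

Codon 1 (Gly): best is GGA at 40.4.
Codon 2 (Val): best is GUA at 29.6.
Codon 3 (Asn): best is AAC at 19.9.
Codon 4 (Asn): best is AAC at 19.9.
Codon 5 (Gly): best is GGA at 40.4.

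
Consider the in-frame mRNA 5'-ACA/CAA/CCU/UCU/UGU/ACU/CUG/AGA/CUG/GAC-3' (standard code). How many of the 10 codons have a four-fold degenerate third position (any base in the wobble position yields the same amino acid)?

Codon 1 ACA (Thr): third position 4-fold.
Codon 2 CAA (Gln): third position 2-fold.
Codon 3 CCU (Pro): third position 4-fold.
Codon 4 UCU (Ser): third position 4-fold.
Codon 5 UGU (Cys): third position 2-fold.
Codon 6 ACU (Thr): third position 4-fold.
Codon 7 CUG (Leu): third position 4-fold.
Codon 8 AGA (Arg): third position 2-fold.
Codon 9 CUG (Leu): third position 4-fold.
Codon 10 GAC (Asp): third position 2-fold.
Four-fold degenerate third positions: 6.

6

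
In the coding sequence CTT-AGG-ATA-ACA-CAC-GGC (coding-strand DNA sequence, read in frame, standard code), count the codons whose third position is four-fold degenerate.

3

Codon 1 CTT (Leu): third position 4-fold.
Codon 2 AGG (Arg): third position 2-fold.
Codon 3 ATA (Ile): third position 3-fold.
Codon 4 ACA (Thr): third position 4-fold.
Codon 5 CAC (His): third position 2-fold.
Codon 6 GGC (Gly): third position 4-fold.
Four-fold degenerate third positions: 3.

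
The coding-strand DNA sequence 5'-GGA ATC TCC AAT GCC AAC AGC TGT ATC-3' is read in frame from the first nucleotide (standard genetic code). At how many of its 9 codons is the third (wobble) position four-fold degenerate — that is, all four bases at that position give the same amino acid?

Codon 1 GGA (Gly): third position 4-fold.
Codon 2 ATC (Ile): third position 3-fold.
Codon 3 TCC (Ser): third position 4-fold.
Codon 4 AAT (Asn): third position 2-fold.
Codon 5 GCC (Ala): third position 4-fold.
Codon 6 AAC (Asn): third position 2-fold.
Codon 7 AGC (Ser): third position 2-fold.
Codon 8 TGT (Cys): third position 2-fold.
Codon 9 ATC (Ile): third position 3-fold.
Four-fold degenerate third positions: 3.

3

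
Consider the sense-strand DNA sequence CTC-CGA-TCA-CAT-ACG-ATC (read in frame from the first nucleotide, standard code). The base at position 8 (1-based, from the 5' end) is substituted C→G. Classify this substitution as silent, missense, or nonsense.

Position 8 falls in codon 3: TCA → Ser.
After the substitution the codon is TGA → Stop.
The new codon is a stop codon, so this is a nonsense mutation.

nonsense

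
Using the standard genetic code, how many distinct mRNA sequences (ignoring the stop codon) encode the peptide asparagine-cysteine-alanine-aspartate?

Asn: 2 codons.
Cys: 2 codons.
Ala: 4 codons.
Asp: 2 codons.
2 × 2 × 4 × 2 = 32.

32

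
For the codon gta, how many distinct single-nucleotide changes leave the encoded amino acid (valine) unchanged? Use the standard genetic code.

3

Position 1: none → 0 synonymous.
Position 2: none → 0 synonymous.
Position 3: GTT, GTC, GTG → 3 synonymous.
Total: 0 + 0 + 3 = 3.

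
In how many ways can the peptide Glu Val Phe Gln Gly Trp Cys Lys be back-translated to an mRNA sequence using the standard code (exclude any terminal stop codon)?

512

Glu: 2 codons.
Val: 4 codons.
Phe: 2 codons.
Gln: 2 codons.
Gly: 4 codons.
Trp: 1 codon.
Cys: 2 codons.
Lys: 2 codons.
2 × 4 × 2 × 2 × 4 × 1 × 2 × 2 = 512.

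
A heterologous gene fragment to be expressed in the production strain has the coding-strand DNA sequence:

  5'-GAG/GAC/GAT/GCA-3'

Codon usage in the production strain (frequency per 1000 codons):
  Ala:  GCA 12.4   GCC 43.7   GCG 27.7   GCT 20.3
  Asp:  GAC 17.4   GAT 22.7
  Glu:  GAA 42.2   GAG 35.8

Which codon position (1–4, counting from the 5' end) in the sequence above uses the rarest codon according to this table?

Codon 1 GAG (Glu): 35.8 per 1000.
Codon 2 GAC (Asp): 17.4 per 1000.
Codon 3 GAT (Asp): 22.7 per 1000.
Codon 4 GCA (Ala): 12.4 per 1000.
Lowest frequency is 12.4 at codon 4.

4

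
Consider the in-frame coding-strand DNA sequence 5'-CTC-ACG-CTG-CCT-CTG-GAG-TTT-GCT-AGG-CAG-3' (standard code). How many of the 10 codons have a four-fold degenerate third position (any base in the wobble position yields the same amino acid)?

6

Codon 1 CTC (Leu): third position 4-fold.
Codon 2 ACG (Thr): third position 4-fold.
Codon 3 CTG (Leu): third position 4-fold.
Codon 4 CCT (Pro): third position 4-fold.
Codon 5 CTG (Leu): third position 4-fold.
Codon 6 GAG (Glu): third position 2-fold.
Codon 7 TTT (Phe): third position 2-fold.
Codon 8 GCT (Ala): third position 4-fold.
Codon 9 AGG (Arg): third position 2-fold.
Codon 10 CAG (Gln): third position 2-fold.
Four-fold degenerate third positions: 6.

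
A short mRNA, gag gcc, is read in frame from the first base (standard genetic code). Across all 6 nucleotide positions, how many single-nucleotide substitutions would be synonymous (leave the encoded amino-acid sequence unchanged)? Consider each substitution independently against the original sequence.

4

Codon 1 (GAG, Glu): 1 synonymous substitution.
Codon 2 (GCC, Ala): 3 synonymous substitutions.
Total: 1 + 3 = 4.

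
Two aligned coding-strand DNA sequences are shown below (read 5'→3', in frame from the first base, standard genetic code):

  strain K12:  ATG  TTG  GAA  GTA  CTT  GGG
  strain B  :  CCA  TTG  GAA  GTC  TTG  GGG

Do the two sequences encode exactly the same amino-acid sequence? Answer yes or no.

Codon 1: ATG Met / CCA Pro — nonsynonymous.
Codon 2: TTG Leu / TTG Leu — identical.
Codon 3: GAA Glu / GAA Glu — identical.
Codon 4: GTA Val / GTC Val — synonymous.
Codon 5: CTT Leu / TTG Leu — synonymous.
Codon 6: GGG Gly / GGG Gly — identical.
Nonsynonymous differences: 1 → different protein.

no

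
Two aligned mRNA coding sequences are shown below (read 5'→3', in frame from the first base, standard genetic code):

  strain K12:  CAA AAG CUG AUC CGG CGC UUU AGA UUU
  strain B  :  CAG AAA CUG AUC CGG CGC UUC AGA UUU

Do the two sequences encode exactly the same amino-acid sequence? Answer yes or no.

Codon 1: CAA Gln / CAG Gln — synonymous.
Codon 2: AAG Lys / AAA Lys — synonymous.
Codon 3: CUG Leu / CUG Leu — identical.
Codon 4: AUC Ile / AUC Ile — identical.
Codon 5: CGG Arg / CGG Arg — identical.
Codon 6: CGC Arg / CGC Arg — identical.
Codon 7: UUU Phe / UUC Phe — synonymous.
Codon 8: AGA Arg / AGA Arg — identical.
Codon 9: UUU Phe / UUU Phe — identical.
Nonsynonymous differences: 0 → same protein.

yes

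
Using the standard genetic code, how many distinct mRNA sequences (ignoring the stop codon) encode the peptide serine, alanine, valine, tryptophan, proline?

384

Ser: 6 codons.
Ala: 4 codons.
Val: 4 codons.
Trp: 1 codon.
Pro: 4 codons.
6 × 4 × 4 × 1 × 4 = 384.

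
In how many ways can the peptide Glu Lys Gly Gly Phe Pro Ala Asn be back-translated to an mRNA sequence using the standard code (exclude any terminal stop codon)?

Glu: 2 codons.
Lys: 2 codons.
Gly: 4 codons.
Gly: 4 codons.
Phe: 2 codons.
Pro: 4 codons.
Ala: 4 codons.
Asn: 2 codons.
2 × 2 × 4 × 4 × 2 × 4 × 4 × 2 = 4096.

4096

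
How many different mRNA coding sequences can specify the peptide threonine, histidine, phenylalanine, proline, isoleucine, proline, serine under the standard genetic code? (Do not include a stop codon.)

4608

Thr: 4 codons.
His: 2 codons.
Phe: 2 codons.
Pro: 4 codons.
Ile: 3 codons.
Pro: 4 codons.
Ser: 6 codons.
4 × 2 × 2 × 4 × 3 × 4 × 6 = 4608.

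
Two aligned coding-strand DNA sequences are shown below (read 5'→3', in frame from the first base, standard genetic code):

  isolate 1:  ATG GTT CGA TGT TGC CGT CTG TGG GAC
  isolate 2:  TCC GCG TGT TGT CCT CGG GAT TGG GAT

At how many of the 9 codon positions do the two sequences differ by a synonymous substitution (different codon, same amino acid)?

Codon 1: ATG Met / TCC Ser — nonsynonymous.
Codon 2: GTT Val / GCG Ala — nonsynonymous.
Codon 3: CGA Arg / TGT Cys — nonsynonymous.
Codon 4: TGT Cys / TGT Cys — identical.
Codon 5: TGC Cys / CCT Pro — nonsynonymous.
Codon 6: CGT Arg / CGG Arg — synonymous.
Codon 7: CTG Leu / GAT Asp — nonsynonymous.
Codon 8: TGG Trp / TGG Trp — identical.
Codon 9: GAC Asp / GAT Asp — synonymous.
Synonymous differences: 2.

2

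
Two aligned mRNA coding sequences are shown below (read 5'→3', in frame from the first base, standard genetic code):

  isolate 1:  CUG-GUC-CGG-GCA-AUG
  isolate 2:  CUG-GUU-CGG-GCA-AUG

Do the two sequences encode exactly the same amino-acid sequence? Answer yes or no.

Codon 1: CUG Leu / CUG Leu — identical.
Codon 2: GUC Val / GUU Val — synonymous.
Codon 3: CGG Arg / CGG Arg — identical.
Codon 4: GCA Ala / GCA Ala — identical.
Codon 5: AUG Met / AUG Met — identical.
Nonsynonymous differences: 0 → same protein.

yes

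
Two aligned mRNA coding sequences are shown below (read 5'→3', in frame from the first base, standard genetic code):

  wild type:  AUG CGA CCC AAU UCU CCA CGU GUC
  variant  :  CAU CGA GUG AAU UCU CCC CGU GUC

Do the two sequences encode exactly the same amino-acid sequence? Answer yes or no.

Codon 1: AUG Met / CAU His — nonsynonymous.
Codon 2: CGA Arg / CGA Arg — identical.
Codon 3: CCC Pro / GUG Val — nonsynonymous.
Codon 4: AAU Asn / AAU Asn — identical.
Codon 5: UCU Ser / UCU Ser — identical.
Codon 6: CCA Pro / CCC Pro — synonymous.
Codon 7: CGU Arg / CGU Arg — identical.
Codon 8: GUC Val / GUC Val — identical.
Nonsynonymous differences: 2 → different protein.

no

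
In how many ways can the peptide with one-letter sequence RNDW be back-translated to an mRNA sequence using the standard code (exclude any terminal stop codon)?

Arg: 6 codons.
Asn: 2 codons.
Asp: 2 codons.
Trp: 1 codon.
6 × 2 × 2 × 1 = 24.

24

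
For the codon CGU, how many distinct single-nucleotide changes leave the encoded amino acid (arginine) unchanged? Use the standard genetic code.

3

Position 1: none → 0 synonymous.
Position 2: none → 0 synonymous.
Position 3: CGC, CGA, CGG → 3 synonymous.
Total: 0 + 0 + 3 = 3.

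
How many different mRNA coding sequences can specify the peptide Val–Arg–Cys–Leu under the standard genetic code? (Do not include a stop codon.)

Val: 4 codons.
Arg: 6 codons.
Cys: 2 codons.
Leu: 6 codons.
4 × 6 × 2 × 6 = 288.

288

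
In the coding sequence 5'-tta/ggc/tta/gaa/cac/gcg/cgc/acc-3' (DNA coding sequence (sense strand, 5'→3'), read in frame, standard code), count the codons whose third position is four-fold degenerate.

4

Codon 1 TTA (Leu): third position 2-fold.
Codon 2 GGC (Gly): third position 4-fold.
Codon 3 TTA (Leu): third position 2-fold.
Codon 4 GAA (Glu): third position 2-fold.
Codon 5 CAC (His): third position 2-fold.
Codon 6 GCG (Ala): third position 4-fold.
Codon 7 CGC (Arg): third position 4-fold.
Codon 8 ACC (Thr): third position 4-fold.
Four-fold degenerate third positions: 4.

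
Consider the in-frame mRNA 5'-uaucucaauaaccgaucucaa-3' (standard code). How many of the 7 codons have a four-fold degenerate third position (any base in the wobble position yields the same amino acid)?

3

Codon 1 UAU (Tyr): third position 2-fold.
Codon 2 CUC (Leu): third position 4-fold.
Codon 3 AAU (Asn): third position 2-fold.
Codon 4 AAC (Asn): third position 2-fold.
Codon 5 CGA (Arg): third position 4-fold.
Codon 6 UCU (Ser): third position 4-fold.
Codon 7 CAA (Gln): third position 2-fold.
Four-fold degenerate third positions: 3.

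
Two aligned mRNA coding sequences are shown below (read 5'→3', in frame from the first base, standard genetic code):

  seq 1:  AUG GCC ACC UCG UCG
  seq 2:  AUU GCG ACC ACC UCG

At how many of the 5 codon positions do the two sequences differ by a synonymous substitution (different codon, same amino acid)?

1

Codon 1: AUG Met / AUU Ile — nonsynonymous.
Codon 2: GCC Ala / GCG Ala — synonymous.
Codon 3: ACC Thr / ACC Thr — identical.
Codon 4: UCG Ser / ACC Thr — nonsynonymous.
Codon 5: UCG Ser / UCG Ser — identical.
Synonymous differences: 1.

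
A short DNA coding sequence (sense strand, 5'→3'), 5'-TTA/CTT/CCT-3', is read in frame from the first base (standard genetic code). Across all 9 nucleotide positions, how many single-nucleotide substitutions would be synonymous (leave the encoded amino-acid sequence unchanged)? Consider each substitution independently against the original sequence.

8

Codon 1 (TTA, Leu): 2 synonymous substitutions.
Codon 2 (CTT, Leu): 3 synonymous substitutions.
Codon 3 (CCT, Pro): 3 synonymous substitutions.
Total: 2 + 3 + 3 = 8.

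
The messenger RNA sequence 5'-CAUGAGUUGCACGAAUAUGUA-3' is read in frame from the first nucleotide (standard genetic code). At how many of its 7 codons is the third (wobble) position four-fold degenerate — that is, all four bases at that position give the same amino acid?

1

Codon 1 CAU (His): third position 2-fold.
Codon 2 GAG (Glu): third position 2-fold.
Codon 3 UUG (Leu): third position 2-fold.
Codon 4 CAC (His): third position 2-fold.
Codon 5 GAA (Glu): third position 2-fold.
Codon 6 UAU (Tyr): third position 2-fold.
Codon 7 GUA (Val): third position 4-fold.
Four-fold degenerate third positions: 1.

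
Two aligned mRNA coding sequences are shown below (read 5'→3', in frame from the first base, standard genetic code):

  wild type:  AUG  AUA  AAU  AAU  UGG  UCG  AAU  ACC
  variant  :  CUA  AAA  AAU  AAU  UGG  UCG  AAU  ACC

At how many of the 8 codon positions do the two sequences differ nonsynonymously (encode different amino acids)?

Codon 1: AUG Met / CUA Leu — nonsynonymous.
Codon 2: AUA Ile / AAA Lys — nonsynonymous.
Codon 3: AAU Asn / AAU Asn — identical.
Codon 4: AAU Asn / AAU Asn — identical.
Codon 5: UGG Trp / UGG Trp — identical.
Codon 6: UCG Ser / UCG Ser — identical.
Codon 7: AAU Asn / AAU Asn — identical.
Codon 8: ACC Thr / ACC Thr — identical.
Nonsynonymous differences: 2.

2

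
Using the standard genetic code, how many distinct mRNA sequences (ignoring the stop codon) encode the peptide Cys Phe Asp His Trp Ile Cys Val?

384

Cys: 2 codons.
Phe: 2 codons.
Asp: 2 codons.
His: 2 codons.
Trp: 1 codon.
Ile: 3 codons.
Cys: 2 codons.
Val: 4 codons.
2 × 2 × 2 × 2 × 1 × 3 × 2 × 4 = 384.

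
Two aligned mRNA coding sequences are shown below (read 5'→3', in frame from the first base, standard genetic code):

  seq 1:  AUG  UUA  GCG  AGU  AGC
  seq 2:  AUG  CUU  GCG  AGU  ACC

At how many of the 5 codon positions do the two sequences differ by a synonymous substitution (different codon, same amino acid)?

1

Codon 1: AUG Met / AUG Met — identical.
Codon 2: UUA Leu / CUU Leu — synonymous.
Codon 3: GCG Ala / GCG Ala — identical.
Codon 4: AGU Ser / AGU Ser — identical.
Codon 5: AGC Ser / ACC Thr — nonsynonymous.
Synonymous differences: 1.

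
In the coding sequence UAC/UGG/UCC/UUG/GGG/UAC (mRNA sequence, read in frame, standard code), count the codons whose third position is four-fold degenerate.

2

Codon 1 UAC (Tyr): third position 2-fold.
Codon 2 UGG (Trp): third position 1-fold.
Codon 3 UCC (Ser): third position 4-fold.
Codon 4 UUG (Leu): third position 2-fold.
Codon 5 GGG (Gly): third position 4-fold.
Codon 6 UAC (Tyr): third position 2-fold.
Four-fold degenerate third positions: 2.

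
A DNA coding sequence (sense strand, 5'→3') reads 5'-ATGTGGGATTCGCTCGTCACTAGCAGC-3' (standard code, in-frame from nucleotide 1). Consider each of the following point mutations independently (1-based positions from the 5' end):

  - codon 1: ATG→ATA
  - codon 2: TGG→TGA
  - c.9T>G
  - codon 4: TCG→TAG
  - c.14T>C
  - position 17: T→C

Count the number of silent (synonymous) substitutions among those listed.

Codon 1: ATG (Met) → ATA (Ile) — missense.
Codon 2: TGG (Trp) → TGA (Stop) — nonsense.
Codon 3: GAT (Asp) → GAG (Glu) — missense.
Codon 4: TCG (Ser) → TAG (Stop) — nonsense.
Codon 5: CTC (Leu) → CCC (Pro) — missense.
Codon 6: GTC (Val) → GCC (Ala) — missense.
Synonymous: 0 of 6.

0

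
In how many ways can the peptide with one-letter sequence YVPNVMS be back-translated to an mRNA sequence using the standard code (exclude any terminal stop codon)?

Tyr: 2 codons.
Val: 4 codons.
Pro: 4 codons.
Asn: 2 codons.
Val: 4 codons.
Met: 1 codon.
Ser: 6 codons.
2 × 4 × 4 × 2 × 4 × 1 × 6 = 1536.

1536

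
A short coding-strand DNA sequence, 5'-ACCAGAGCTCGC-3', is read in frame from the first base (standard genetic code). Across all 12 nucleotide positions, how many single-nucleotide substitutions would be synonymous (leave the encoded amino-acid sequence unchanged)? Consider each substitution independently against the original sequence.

11

Codon 1 (ACC, Thr): 3 synonymous substitutions.
Codon 2 (AGA, Arg): 2 synonymous substitutions.
Codon 3 (GCT, Ala): 3 synonymous substitutions.
Codon 4 (CGC, Arg): 3 synonymous substitutions.
Total: 3 + 2 + 3 + 3 = 11.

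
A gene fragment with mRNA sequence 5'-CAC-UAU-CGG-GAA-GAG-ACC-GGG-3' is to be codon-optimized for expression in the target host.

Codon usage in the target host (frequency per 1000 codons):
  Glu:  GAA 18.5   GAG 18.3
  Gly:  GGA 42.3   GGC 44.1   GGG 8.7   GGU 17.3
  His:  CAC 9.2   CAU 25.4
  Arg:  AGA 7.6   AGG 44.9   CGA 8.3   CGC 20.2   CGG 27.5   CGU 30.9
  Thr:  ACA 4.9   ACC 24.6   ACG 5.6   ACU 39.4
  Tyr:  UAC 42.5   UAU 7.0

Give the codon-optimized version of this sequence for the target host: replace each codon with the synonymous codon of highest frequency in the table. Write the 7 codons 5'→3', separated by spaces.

Codon 1 (His): best is CAU at 25.4.
Codon 2 (Tyr): best is UAC at 42.5.
Codon 3 (Arg): best is AGG at 44.9.
Codon 4 (Glu): best is GAA at 18.5.
Codon 5 (Glu): best is GAA at 18.5.
Codon 6 (Thr): best is ACU at 39.4.
Codon 7 (Gly): best is GGC at 44.1.

CAU UAC AGG GAA GAA ACU GGC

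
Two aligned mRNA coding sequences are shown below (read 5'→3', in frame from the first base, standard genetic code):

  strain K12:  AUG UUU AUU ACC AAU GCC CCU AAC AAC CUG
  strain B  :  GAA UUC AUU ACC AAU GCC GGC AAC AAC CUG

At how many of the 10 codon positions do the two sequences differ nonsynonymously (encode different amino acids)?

2

Codon 1: AUG Met / GAA Glu — nonsynonymous.
Codon 2: UUU Phe / UUC Phe — synonymous.
Codon 3: AUU Ile / AUU Ile — identical.
Codon 4: ACC Thr / ACC Thr — identical.
Codon 5: AAU Asn / AAU Asn — identical.
Codon 6: GCC Ala / GCC Ala — identical.
Codon 7: CCU Pro / GGC Gly — nonsynonymous.
Codon 8: AAC Asn / AAC Asn — identical.
Codon 9: AAC Asn / AAC Asn — identical.
Codon 10: CUG Leu / CUG Leu — identical.
Nonsynonymous differences: 2.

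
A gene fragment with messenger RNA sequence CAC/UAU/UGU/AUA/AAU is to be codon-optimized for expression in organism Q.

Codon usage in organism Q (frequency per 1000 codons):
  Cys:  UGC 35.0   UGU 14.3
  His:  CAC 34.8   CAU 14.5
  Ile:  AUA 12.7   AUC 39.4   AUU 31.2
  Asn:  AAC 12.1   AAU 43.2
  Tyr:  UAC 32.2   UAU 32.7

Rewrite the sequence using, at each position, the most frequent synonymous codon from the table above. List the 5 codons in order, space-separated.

Codon 1 (His): best is CAC at 34.8.
Codon 2 (Tyr): best is UAU at 32.7.
Codon 3 (Cys): best is UGC at 35.0.
Codon 4 (Ile): best is AUC at 39.4.
Codon 5 (Asn): best is AAU at 43.2.

CAC UAU UGC AUC AAU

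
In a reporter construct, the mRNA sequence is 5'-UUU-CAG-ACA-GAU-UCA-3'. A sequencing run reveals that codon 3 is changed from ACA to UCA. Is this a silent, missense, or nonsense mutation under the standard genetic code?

Position 7 falls in codon 3: ACA → Thr.
After the substitution the codon is UCA → Ser.
Thr ≠ Ser, so this is a missense mutation.

missense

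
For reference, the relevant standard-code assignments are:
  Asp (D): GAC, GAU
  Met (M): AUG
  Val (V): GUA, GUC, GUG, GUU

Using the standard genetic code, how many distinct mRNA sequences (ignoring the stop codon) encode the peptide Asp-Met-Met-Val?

Asp: 2 codons.
Met: 1 codon.
Met: 1 codon.
Val: 4 codons.
2 × 1 × 1 × 4 = 8.

8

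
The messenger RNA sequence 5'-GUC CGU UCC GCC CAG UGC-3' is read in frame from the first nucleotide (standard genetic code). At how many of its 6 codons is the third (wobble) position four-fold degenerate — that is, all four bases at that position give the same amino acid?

4

Codon 1 GUC (Val): third position 4-fold.
Codon 2 CGU (Arg): third position 4-fold.
Codon 3 UCC (Ser): third position 4-fold.
Codon 4 GCC (Ala): third position 4-fold.
Codon 5 CAG (Gln): third position 2-fold.
Codon 6 UGC (Cys): third position 2-fold.
Four-fold degenerate third positions: 4.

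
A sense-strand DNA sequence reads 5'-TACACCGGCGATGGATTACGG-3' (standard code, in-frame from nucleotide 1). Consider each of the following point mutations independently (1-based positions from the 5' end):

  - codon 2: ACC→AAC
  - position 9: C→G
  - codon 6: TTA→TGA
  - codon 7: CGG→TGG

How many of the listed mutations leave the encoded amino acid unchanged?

1

Codon 2: ACC (Thr) → AAC (Asn) — missense.
Codon 3: GGC (Gly) → GGG (Gly) — synonymous.
Codon 6: TTA (Leu) → TGA (Stop) — nonsense.
Codon 7: CGG (Arg) → TGG (Trp) — missense.
Synonymous: 1 of 4.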